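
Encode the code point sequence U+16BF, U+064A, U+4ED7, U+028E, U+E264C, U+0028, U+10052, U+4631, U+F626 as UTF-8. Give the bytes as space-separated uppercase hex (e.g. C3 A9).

E1 9A BF D9 8A E4 BB 97 CA 8E F3 A2 99 8C 28 F0 90 81 92 E4 98 B1 EF 98 A6

U+16BF: 3-byte form → E1 9A BF.
U+064A: 2-byte form → D9 8A.
U+4ED7: 3-byte form → E4 BB 97.
U+028E: 2-byte form → CA 8E.
U+E264C: 4-byte form → F3 A2 99 8C.
U+0028: 1-byte form → 28.
U+10052: 4-byte form → F0 90 81 92.
U+4631: 3-byte form → E4 98 B1.
U+F626: 3-byte form → EF 98 A6.
Concatenated (25 bytes): E1 9A BF D9 8A E4 BB 97 CA 8E F3 A2 99 8C 28 F0 90 81 92 E4 98 B1 EF 98 A6.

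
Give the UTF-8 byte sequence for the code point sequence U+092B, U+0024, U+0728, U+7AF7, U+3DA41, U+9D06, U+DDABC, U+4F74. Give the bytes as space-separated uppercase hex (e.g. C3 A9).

E0 A4 AB 24 DC A8 E7 AB B7 F0 BD A9 81 E9 B4 86 F3 9D AA BC E4 BD B4

U+092B: 3-byte form → E0 A4 AB.
U+0024: 1-byte form → 24.
U+0728: 2-byte form → DC A8.
U+7AF7: 3-byte form → E7 AB B7.
U+3DA41: 4-byte form → F0 BD A9 81.
U+9D06: 3-byte form → E9 B4 86.
U+DDABC: 4-byte form → F3 9D AA BC.
U+4F74: 3-byte form → E4 BD B4.
Concatenated (23 bytes): E0 A4 AB 24 DC A8 E7 AB B7 F0 BD A9 81 E9 B4 86 F3 9D AA BC E4 BD B4.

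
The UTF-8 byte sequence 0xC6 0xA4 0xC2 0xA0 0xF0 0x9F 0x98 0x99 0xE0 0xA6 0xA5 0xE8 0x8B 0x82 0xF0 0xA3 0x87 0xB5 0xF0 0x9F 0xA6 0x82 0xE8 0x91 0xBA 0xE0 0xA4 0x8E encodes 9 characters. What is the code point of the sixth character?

U+231F5

Offset 0: leading byte 0xC6 = 11000110 → 2-byte char #1 = C6 A4.
Offset 2: leading byte 0xC2 = 11000010 → 2-byte char #2 = C2 A0.
Offset 4: leading byte 0xF0 = 11110000 → 4-byte char #3 = F0 9F 98 99.
Offset 8: leading byte 0xE0 = 11100000 → 3-byte char #4 = E0 A6 A5.
Offset 11: leading byte 0xE8 = 11101000 → 3-byte char #5 = E8 8B 82.
Offset 14: leading byte 0xF0 = 11110000 → 4-byte char #6 = F0 A3 87 B5.
Leading byte 0xF0 = 11110000 matches 11110xxx → 4-byte sequence.
Byte 1: 0xF0 = 11110000, payload 000 (3 bits).
Byte 2: 0xA3 = 10100011 (10xxxxxx ✓), payload 100011.
Byte 3: 0x87 = 10000111 (10xxxxxx ✓), payload 000111.
Byte 4: 0xB5 = 10110101 (10xxxxxx ✓), payload 110101.
Concatenate: 000100011000111110101 = 0x231F5 (21 bits → U+231F5).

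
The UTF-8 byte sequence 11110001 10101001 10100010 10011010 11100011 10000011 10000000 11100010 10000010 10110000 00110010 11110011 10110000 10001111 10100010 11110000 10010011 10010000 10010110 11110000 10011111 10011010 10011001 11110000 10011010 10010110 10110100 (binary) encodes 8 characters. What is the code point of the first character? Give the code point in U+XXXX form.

U+6989A

Offset 0: leading byte 0xF1 = 11110001 → 4-byte char #1 = F1 A9 A2 9A.
Leading byte 0xF1 = 11110001 matches 11110xxx → 4-byte sequence.
Byte 1: 0xF1 = 11110001, payload 001 (3 bits).
Byte 2: 0xA9 = 10101001 (10xxxxxx ✓), payload 101001.
Byte 3: 0xA2 = 10100010 (10xxxxxx ✓), payload 100010.
Byte 4: 0x9A = 10011010 (10xxxxxx ✓), payload 011010.
Concatenate: 001101001100010011010 = 0x6989A (21 bits → U+6989A).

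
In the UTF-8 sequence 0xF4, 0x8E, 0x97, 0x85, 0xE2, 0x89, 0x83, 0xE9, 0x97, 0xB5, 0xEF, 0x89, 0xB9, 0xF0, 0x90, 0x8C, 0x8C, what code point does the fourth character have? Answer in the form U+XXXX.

U+F279

Offset 0: leading byte 0xF4 = 11110100 → 4-byte char #1 = F4 8E 97 85.
Offset 4: leading byte 0xE2 = 11100010 → 3-byte char #2 = E2 89 83.
Offset 7: leading byte 0xE9 = 11101001 → 3-byte char #3 = E9 97 B5.
Offset 10: leading byte 0xEF = 11101111 → 3-byte char #4 = EF 89 B9.
Leading byte 0xEF = 11101111 matches 1110xxxx → 3-byte sequence.
Byte 1: 0xEF = 11101111, payload 1111 (4 bits).
Byte 2: 0x89 = 10001001 (10xxxxxx ✓), payload 001001.
Byte 3: 0xB9 = 10111001 (10xxxxxx ✓), payload 111001.
Concatenate: 1111001001111001 = 0xF279 (16 bits → U+F279).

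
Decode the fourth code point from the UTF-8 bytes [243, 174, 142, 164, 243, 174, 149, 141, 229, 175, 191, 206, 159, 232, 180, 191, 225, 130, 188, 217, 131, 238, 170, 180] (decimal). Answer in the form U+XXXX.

Offset 0: leading byte 0xF3 = 11110011 → 4-byte char #1 = F3 AE 8E A4.
Offset 4: leading byte 0xF3 = 11110011 → 4-byte char #2 = F3 AE 95 8D.
Offset 8: leading byte 0xE5 = 11100101 → 3-byte char #3 = E5 AF BF.
Offset 11: leading byte 0xCE = 11001110 → 2-byte char #4 = CE 9F.
Leading byte 0xCE = 11001110 matches 110xxxxx → 2-byte sequence.
Byte 1: 0xCE = 11001110, payload 01110 (5 bits).
Byte 2: 0x9F = 10011111 (10xxxxxx ✓), payload 011111.
Concatenate: 01110011111 = 0x39F (11 bits → U+039F).

U+039F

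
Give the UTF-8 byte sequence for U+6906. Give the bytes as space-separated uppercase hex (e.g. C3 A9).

U+6906 = 0x6906 = 26886 decimal. In range U+0800–U+FFFF → 3-byte form: 1110xxxx 10xxxxxx 10xxxxxx.
Binary (16 bits): 0110100100000110.
Split 4+6+6: 0110 | 100100 | 000110.
Byte 1: 11100110 = 0xE6.
Byte 2: 10100100 = 0xA4.
Byte 3: 10000110 = 0x86.

E6 A4 86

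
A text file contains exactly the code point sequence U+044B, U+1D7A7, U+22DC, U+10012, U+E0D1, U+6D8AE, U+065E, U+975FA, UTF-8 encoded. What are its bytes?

U+044B: 2-byte form → D1 8B.
U+1D7A7: 4-byte form → F0 9D 9E A7.
U+22DC: 3-byte form → E2 8B 9C.
U+10012: 4-byte form → F0 90 80 92.
U+E0D1: 3-byte form → EE 83 91.
U+6D8AE: 4-byte form → F1 AD A2 AE.
U+065E: 2-byte form → D9 9E.
U+975FA: 4-byte form → F2 97 97 BA.
Concatenated (26 bytes): D1 8B F0 9D 9E A7 E2 8B 9C F0 90 80 92 EE 83 91 F1 AD A2 AE D9 9E F2 97 97 BA.

D1 8B F0 9D 9E A7 E2 8B 9C F0 90 80 92 EE 83 91 F1 AD A2 AE D9 9E F2 97 97 BA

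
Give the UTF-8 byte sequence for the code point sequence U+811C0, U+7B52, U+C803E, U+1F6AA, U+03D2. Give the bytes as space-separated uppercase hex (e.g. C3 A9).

U+811C0: 4-byte form → F2 81 87 80.
U+7B52: 3-byte form → E7 AD 92.
U+C803E: 4-byte form → F3 88 80 BE.
U+1F6AA: 4-byte form → F0 9F 9A AA.
U+03D2: 2-byte form → CF 92.
Concatenated (17 bytes): F2 81 87 80 E7 AD 92 F3 88 80 BE F0 9F 9A AA CF 92.

F2 81 87 80 E7 AD 92 F3 88 80 BE F0 9F 9A AA CF 92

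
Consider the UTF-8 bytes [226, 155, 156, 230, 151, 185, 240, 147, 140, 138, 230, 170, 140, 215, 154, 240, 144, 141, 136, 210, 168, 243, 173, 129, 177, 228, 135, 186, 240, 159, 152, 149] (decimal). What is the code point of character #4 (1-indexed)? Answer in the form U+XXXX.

Offset 0: leading byte 0xE2 = 11100010 → 3-byte char #1 = E2 9B 9C.
Offset 3: leading byte 0xE6 = 11100110 → 3-byte char #2 = E6 97 B9.
Offset 6: leading byte 0xF0 = 11110000 → 4-byte char #3 = F0 93 8C 8A.
Offset 10: leading byte 0xE6 = 11100110 → 3-byte char #4 = E6 AA 8C.
Leading byte 0xE6 = 11100110 matches 1110xxxx → 3-byte sequence.
Byte 1: 0xE6 = 11100110, payload 0110 (4 bits).
Byte 2: 0xAA = 10101010 (10xxxxxx ✓), payload 101010.
Byte 3: 0x8C = 10001100 (10xxxxxx ✓), payload 001100.
Concatenate: 0110101010001100 = 0x6A8C (16 bits → U+6A8C).

U+6A8C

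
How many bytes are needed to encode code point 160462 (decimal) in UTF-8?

4

U+272CE = 0x272CE. UTF-8 uses 1 byte below 0x80, 2 below 0x800, 3 below 0x10000, 4 up to 0x10FFFF. 0x272CE is in U+10000–U+10FFFF → 4 bytes.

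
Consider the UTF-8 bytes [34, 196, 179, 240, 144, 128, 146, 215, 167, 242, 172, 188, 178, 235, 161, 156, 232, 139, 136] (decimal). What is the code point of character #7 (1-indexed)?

U+82C8

Offset 0: leading byte 0x22 = 00100010 → 1-byte char #1 = 22.
Offset 1: leading byte 0xC4 = 11000100 → 2-byte char #2 = C4 B3.
Offset 3: leading byte 0xF0 = 11110000 → 4-byte char #3 = F0 90 80 92.
Offset 7: leading byte 0xD7 = 11010111 → 2-byte char #4 = D7 A7.
Offset 9: leading byte 0xF2 = 11110010 → 4-byte char #5 = F2 AC BC B2.
Offset 13: leading byte 0xEB = 11101011 → 3-byte char #6 = EB A1 9C.
Offset 16: leading byte 0xE8 = 11101000 → 3-byte char #7 = E8 8B 88.
Leading byte 0xE8 = 11101000 matches 1110xxxx → 3-byte sequence.
Byte 1: 0xE8 = 11101000, payload 1000 (4 bits).
Byte 2: 0x8B = 10001011 (10xxxxxx ✓), payload 001011.
Byte 3: 0x88 = 10001000 (10xxxxxx ✓), payload 001000.
Concatenate: 1000001011001000 = 0x82C8 (16 bits → U+82C8).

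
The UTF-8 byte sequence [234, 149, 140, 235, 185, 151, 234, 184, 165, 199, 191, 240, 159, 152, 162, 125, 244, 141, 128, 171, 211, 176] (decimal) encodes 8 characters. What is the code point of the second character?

Offset 0: leading byte 0xEA = 11101010 → 3-byte char #1 = EA 95 8C.
Offset 3: leading byte 0xEB = 11101011 → 3-byte char #2 = EB B9 97.
Leading byte 0xEB = 11101011 matches 1110xxxx → 3-byte sequence.
Byte 1: 0xEB = 11101011, payload 1011 (4 bits).
Byte 2: 0xB9 = 10111001 (10xxxxxx ✓), payload 111001.
Byte 3: 0x97 = 10010111 (10xxxxxx ✓), payload 010111.
Concatenate: 1011111001010111 = 0xBE57 (16 bits → U+BE57).

U+BE57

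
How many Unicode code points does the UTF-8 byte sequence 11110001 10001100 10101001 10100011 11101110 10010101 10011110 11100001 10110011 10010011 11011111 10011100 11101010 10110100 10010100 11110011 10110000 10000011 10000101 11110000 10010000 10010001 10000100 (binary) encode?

7

Byte at offset 0: 0xF1 = 11110001 → 4-byte char (#1). Advance 4.
Byte at offset 4: 0xEE = 11101110 → 3-byte char (#2). Advance 3.
Byte at offset 7: 0xE1 = 11100001 → 3-byte char (#3). Advance 3.
Byte at offset 10: 0xDF = 11011111 → 2-byte char (#4). Advance 2.
Byte at offset 12: 0xEA = 11101010 → 3-byte char (#5). Advance 3.
Byte at offset 15: 0xF3 = 11110011 → 4-byte char (#6). Advance 4.
Byte at offset 19: 0xF0 = 11110000 → 4-byte char (#7). Advance 4.
Reached end at offset 23 after 7 code points.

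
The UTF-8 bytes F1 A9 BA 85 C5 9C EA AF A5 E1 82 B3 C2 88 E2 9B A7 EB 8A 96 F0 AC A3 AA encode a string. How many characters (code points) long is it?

Byte at offset 0: 0xF1 = 11110001 → 4-byte char (#1). Advance 4.
Byte at offset 4: 0xC5 = 11000101 → 2-byte char (#2). Advance 2.
Byte at offset 6: 0xEA = 11101010 → 3-byte char (#3). Advance 3.
Byte at offset 9: 0xE1 = 11100001 → 3-byte char (#4). Advance 3.
Byte at offset 12: 0xC2 = 11000010 → 2-byte char (#5). Advance 2.
Byte at offset 14: 0xE2 = 11100010 → 3-byte char (#6). Advance 3.
Byte at offset 17: 0xEB = 11101011 → 3-byte char (#7). Advance 3.
Byte at offset 20: 0xF0 = 11110000 → 4-byte char (#8). Advance 4.
Reached end at offset 24 after 8 code points.

8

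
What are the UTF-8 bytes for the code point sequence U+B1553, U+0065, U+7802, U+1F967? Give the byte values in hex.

F2 B1 95 93 65 E7 A0 82 F0 9F A5 A7

U+B1553: 4-byte form → F2 B1 95 93.
U+0065: 1-byte form → 65.
U+7802: 3-byte form → E7 A0 82.
U+1F967: 4-byte form → F0 9F A5 A7.
Concatenated (12 bytes): F2 B1 95 93 65 E7 A0 82 F0 9F A5 A7.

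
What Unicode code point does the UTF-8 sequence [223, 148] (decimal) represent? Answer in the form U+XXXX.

U+07D4

Leading byte 0xDF = 11011111 matches 110xxxxx → 2-byte sequence.
Byte 1: 0xDF = 11011111, payload 11111 (5 bits).
Byte 2: 0x94 = 10010100 (10xxxxxx ✓), payload 010100.
Concatenate: 11111010100 = 0x7D4 (11 bits → U+07D4).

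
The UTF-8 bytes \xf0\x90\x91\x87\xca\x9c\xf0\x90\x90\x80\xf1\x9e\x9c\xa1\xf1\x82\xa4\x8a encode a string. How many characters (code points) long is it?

Byte at offset 0: 0xF0 = 11110000 → 4-byte char (#1). Advance 4.
Byte at offset 4: 0xCA = 11001010 → 2-byte char (#2). Advance 2.
Byte at offset 6: 0xF0 = 11110000 → 4-byte char (#3). Advance 4.
Byte at offset 10: 0xF1 = 11110001 → 4-byte char (#4). Advance 4.
Byte at offset 14: 0xF1 = 11110001 → 4-byte char (#5). Advance 4.
Reached end at offset 18 after 5 code points.

5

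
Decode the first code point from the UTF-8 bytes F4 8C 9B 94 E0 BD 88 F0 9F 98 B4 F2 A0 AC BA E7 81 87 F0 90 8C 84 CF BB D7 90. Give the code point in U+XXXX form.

U+10C6D4

Offset 0: leading byte 0xF4 = 11110100 → 4-byte char #1 = F4 8C 9B 94.
Leading byte 0xF4 = 11110100 matches 11110xxx → 4-byte sequence.
Byte 1: 0xF4 = 11110100, payload 100 (3 bits).
Byte 2: 0x8C = 10001100 (10xxxxxx ✓), payload 001100.
Byte 3: 0x9B = 10011011 (10xxxxxx ✓), payload 011011.
Byte 4: 0x94 = 10010100 (10xxxxxx ✓), payload 010100.
Concatenate: 100001100011011010100 = 0x10C6D4 (21 bits → U+10C6D4).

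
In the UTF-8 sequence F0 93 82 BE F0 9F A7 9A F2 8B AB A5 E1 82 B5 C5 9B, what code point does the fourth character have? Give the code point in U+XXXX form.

Offset 0: leading byte 0xF0 = 11110000 → 4-byte char #1 = F0 93 82 BE.
Offset 4: leading byte 0xF0 = 11110000 → 4-byte char #2 = F0 9F A7 9A.
Offset 8: leading byte 0xF2 = 11110010 → 4-byte char #3 = F2 8B AB A5.
Offset 12: leading byte 0xE1 = 11100001 → 3-byte char #4 = E1 82 B5.
Leading byte 0xE1 = 11100001 matches 1110xxxx → 3-byte sequence.
Byte 1: 0xE1 = 11100001, payload 0001 (4 bits).
Byte 2: 0x82 = 10000010 (10xxxxxx ✓), payload 000010.
Byte 3: 0xB5 = 10110101 (10xxxxxx ✓), payload 110101.
Concatenate: 0001000010110101 = 0x10B5 (16 bits → U+10B5).

U+10B5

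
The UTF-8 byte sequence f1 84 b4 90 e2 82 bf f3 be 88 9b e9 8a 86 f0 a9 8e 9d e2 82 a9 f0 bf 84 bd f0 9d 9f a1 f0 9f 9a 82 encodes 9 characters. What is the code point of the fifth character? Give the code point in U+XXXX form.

U+2939D

Offset 0: leading byte 0xF1 = 11110001 → 4-byte char #1 = F1 84 B4 90.
Offset 4: leading byte 0xE2 = 11100010 → 3-byte char #2 = E2 82 BF.
Offset 7: leading byte 0xF3 = 11110011 → 4-byte char #3 = F3 BE 88 9B.
Offset 11: leading byte 0xE9 = 11101001 → 3-byte char #4 = E9 8A 86.
Offset 14: leading byte 0xF0 = 11110000 → 4-byte char #5 = F0 A9 8E 9D.
Leading byte 0xF0 = 11110000 matches 11110xxx → 4-byte sequence.
Byte 1: 0xF0 = 11110000, payload 000 (3 bits).
Byte 2: 0xA9 = 10101001 (10xxxxxx ✓), payload 101001.
Byte 3: 0x8E = 10001110 (10xxxxxx ✓), payload 001110.
Byte 4: 0x9D = 10011101 (10xxxxxx ✓), payload 011101.
Concatenate: 000101001001110011101 = 0x2939D (21 bits → U+2939D).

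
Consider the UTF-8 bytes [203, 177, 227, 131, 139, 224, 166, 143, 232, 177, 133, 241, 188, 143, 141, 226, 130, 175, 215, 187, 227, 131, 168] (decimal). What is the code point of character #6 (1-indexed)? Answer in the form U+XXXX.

U+20AF

Offset 0: leading byte 0xCB = 11001011 → 2-byte char #1 = CB B1.
Offset 2: leading byte 0xE3 = 11100011 → 3-byte char #2 = E3 83 8B.
Offset 5: leading byte 0xE0 = 11100000 → 3-byte char #3 = E0 A6 8F.
Offset 8: leading byte 0xE8 = 11101000 → 3-byte char #4 = E8 B1 85.
Offset 11: leading byte 0xF1 = 11110001 → 4-byte char #5 = F1 BC 8F 8D.
Offset 15: leading byte 0xE2 = 11100010 → 3-byte char #6 = E2 82 AF.
Leading byte 0xE2 = 11100010 matches 1110xxxx → 3-byte sequence.
Byte 1: 0xE2 = 11100010, payload 0010 (4 bits).
Byte 2: 0x82 = 10000010 (10xxxxxx ✓), payload 000010.
Byte 3: 0xAF = 10101111 (10xxxxxx ✓), payload 101111.
Concatenate: 0010000010101111 = 0x20AF (16 bits → U+20AF).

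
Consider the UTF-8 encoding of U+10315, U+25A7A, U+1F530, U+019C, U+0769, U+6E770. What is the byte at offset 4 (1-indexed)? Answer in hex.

0x95

1-indexed offset 4 is 0-indexed offset 3.
U+10315 → 4-byte form F0 90 8C 95 at offsets 0–3.
Offset 3 falls in char 1's range; it's byte 4 of F0 90 8C 95 = 0x95.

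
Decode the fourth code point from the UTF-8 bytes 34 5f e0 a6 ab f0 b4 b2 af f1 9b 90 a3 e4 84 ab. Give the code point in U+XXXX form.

U+34CAF

Offset 0: leading byte 0x34 = 00110100 → 1-byte char #1 = 34.
Offset 1: leading byte 0x5F = 01011111 → 1-byte char #2 = 5F.
Offset 2: leading byte 0xE0 = 11100000 → 3-byte char #3 = E0 A6 AB.
Offset 5: leading byte 0xF0 = 11110000 → 4-byte char #4 = F0 B4 B2 AF.
Leading byte 0xF0 = 11110000 matches 11110xxx → 4-byte sequence.
Byte 1: 0xF0 = 11110000, payload 000 (3 bits).
Byte 2: 0xB4 = 10110100 (10xxxxxx ✓), payload 110100.
Byte 3: 0xB2 = 10110010 (10xxxxxx ✓), payload 110010.
Byte 4: 0xAF = 10101111 (10xxxxxx ✓), payload 101111.
Concatenate: 000110100110010101111 = 0x34CAF (21 bits → U+34CAF).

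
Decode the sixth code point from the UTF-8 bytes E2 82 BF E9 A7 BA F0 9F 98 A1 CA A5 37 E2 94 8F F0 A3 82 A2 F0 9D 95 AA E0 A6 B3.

U+250F

Offset 0: leading byte 0xE2 = 11100010 → 3-byte char #1 = E2 82 BF.
Offset 3: leading byte 0xE9 = 11101001 → 3-byte char #2 = E9 A7 BA.
Offset 6: leading byte 0xF0 = 11110000 → 4-byte char #3 = F0 9F 98 A1.
Offset 10: leading byte 0xCA = 11001010 → 2-byte char #4 = CA A5.
Offset 12: leading byte 0x37 = 00110111 → 1-byte char #5 = 37.
Offset 13: leading byte 0xE2 = 11100010 → 3-byte char #6 = E2 94 8F.
Leading byte 0xE2 = 11100010 matches 1110xxxx → 3-byte sequence.
Byte 1: 0xE2 = 11100010, payload 0010 (4 bits).
Byte 2: 0x94 = 10010100 (10xxxxxx ✓), payload 010100.
Byte 3: 0x8F = 10001111 (10xxxxxx ✓), payload 001111.
Concatenate: 0010010100001111 = 0x250F (16 bits → U+250F).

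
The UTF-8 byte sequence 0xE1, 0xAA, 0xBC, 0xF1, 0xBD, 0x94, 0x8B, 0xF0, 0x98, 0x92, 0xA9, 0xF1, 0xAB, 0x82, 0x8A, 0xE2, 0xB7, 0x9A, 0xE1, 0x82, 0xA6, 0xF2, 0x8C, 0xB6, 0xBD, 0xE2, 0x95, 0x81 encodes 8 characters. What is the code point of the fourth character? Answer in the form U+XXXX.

Offset 0: leading byte 0xE1 = 11100001 → 3-byte char #1 = E1 AA BC.
Offset 3: leading byte 0xF1 = 11110001 → 4-byte char #2 = F1 BD 94 8B.
Offset 7: leading byte 0xF0 = 11110000 → 4-byte char #3 = F0 98 92 A9.
Offset 11: leading byte 0xF1 = 11110001 → 4-byte char #4 = F1 AB 82 8A.
Leading byte 0xF1 = 11110001 matches 11110xxx → 4-byte sequence.
Byte 1: 0xF1 = 11110001, payload 001 (3 bits).
Byte 2: 0xAB = 10101011 (10xxxxxx ✓), payload 101011.
Byte 3: 0x82 = 10000010 (10xxxxxx ✓), payload 000010.
Byte 4: 0x8A = 10001010 (10xxxxxx ✓), payload 001010.
Concatenate: 001101011000010001010 = 0x6B08A (21 bits → U+6B08A).

U+6B08A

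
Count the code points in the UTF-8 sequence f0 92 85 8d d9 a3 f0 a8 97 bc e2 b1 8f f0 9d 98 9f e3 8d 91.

Byte at offset 0: 0xF0 = 11110000 → 4-byte char (#1). Advance 4.
Byte at offset 4: 0xD9 = 11011001 → 2-byte char (#2). Advance 2.
Byte at offset 6: 0xF0 = 11110000 → 4-byte char (#3). Advance 4.
Byte at offset 10: 0xE2 = 11100010 → 3-byte char (#4). Advance 3.
Byte at offset 13: 0xF0 = 11110000 → 4-byte char (#5). Advance 4.
Byte at offset 17: 0xE3 = 11100011 → 3-byte char (#6). Advance 3.
Reached end at offset 20 after 6 code points.

6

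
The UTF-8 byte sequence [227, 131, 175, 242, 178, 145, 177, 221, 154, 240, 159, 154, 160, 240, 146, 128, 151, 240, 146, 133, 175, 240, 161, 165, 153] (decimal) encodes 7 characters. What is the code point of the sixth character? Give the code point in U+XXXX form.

U+1216F

Offset 0: leading byte 0xE3 = 11100011 → 3-byte char #1 = E3 83 AF.
Offset 3: leading byte 0xF2 = 11110010 → 4-byte char #2 = F2 B2 91 B1.
Offset 7: leading byte 0xDD = 11011101 → 2-byte char #3 = DD 9A.
Offset 9: leading byte 0xF0 = 11110000 → 4-byte char #4 = F0 9F 9A A0.
Offset 13: leading byte 0xF0 = 11110000 → 4-byte char #5 = F0 92 80 97.
Offset 17: leading byte 0xF0 = 11110000 → 4-byte char #6 = F0 92 85 AF.
Leading byte 0xF0 = 11110000 matches 11110xxx → 4-byte sequence.
Byte 1: 0xF0 = 11110000, payload 000 (3 bits).
Byte 2: 0x92 = 10010010 (10xxxxxx ✓), payload 010010.
Byte 3: 0x85 = 10000101 (10xxxxxx ✓), payload 000101.
Byte 4: 0xAF = 10101111 (10xxxxxx ✓), payload 101111.
Concatenate: 000010010000101101111 = 0x1216F (21 bits → U+1216F).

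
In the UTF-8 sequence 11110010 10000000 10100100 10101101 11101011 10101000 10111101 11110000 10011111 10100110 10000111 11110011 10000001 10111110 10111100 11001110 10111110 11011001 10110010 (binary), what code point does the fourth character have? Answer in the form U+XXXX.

U+C1FBC

Offset 0: leading byte 0xF2 = 11110010 → 4-byte char #1 = F2 80 A4 AD.
Offset 4: leading byte 0xEB = 11101011 → 3-byte char #2 = EB A8 BD.
Offset 7: leading byte 0xF0 = 11110000 → 4-byte char #3 = F0 9F A6 87.
Offset 11: leading byte 0xF3 = 11110011 → 4-byte char #4 = F3 81 BE BC.
Leading byte 0xF3 = 11110011 matches 11110xxx → 4-byte sequence.
Byte 1: 0xF3 = 11110011, payload 011 (3 bits).
Byte 2: 0x81 = 10000001 (10xxxxxx ✓), payload 000001.
Byte 3: 0xBE = 10111110 (10xxxxxx ✓), payload 111110.
Byte 4: 0xBC = 10111100 (10xxxxxx ✓), payload 111100.
Concatenate: 011000001111110111100 = 0xC1FBC (21 bits → U+C1FBC).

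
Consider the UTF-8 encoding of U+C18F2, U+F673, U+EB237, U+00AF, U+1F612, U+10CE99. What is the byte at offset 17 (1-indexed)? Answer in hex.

0x92

1-indexed offset 17 is 0-indexed offset 16.
U+C18F2 → 4-byte form F3 81 A3 B2 at offsets 0–3.
U+F673 → 3-byte form EF 99 B3 at offsets 4–6.
U+EB237 → 4-byte form F3 AB 88 B7 at offsets 7–10.
U+00AF → 2-byte form C2 AF at offsets 11–12.
U+1F612 → 4-byte form F0 9F 98 92 at offsets 13–16.
Offset 16 falls in char 5's range; it's byte 4 of F0 9F 98 92 = 0x92.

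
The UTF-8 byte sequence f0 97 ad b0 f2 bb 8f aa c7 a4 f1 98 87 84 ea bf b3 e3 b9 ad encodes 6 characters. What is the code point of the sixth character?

U+3E6D

Offset 0: leading byte 0xF0 = 11110000 → 4-byte char #1 = F0 97 AD B0.
Offset 4: leading byte 0xF2 = 11110010 → 4-byte char #2 = F2 BB 8F AA.
Offset 8: leading byte 0xC7 = 11000111 → 2-byte char #3 = C7 A4.
Offset 10: leading byte 0xF1 = 11110001 → 4-byte char #4 = F1 98 87 84.
Offset 14: leading byte 0xEA = 11101010 → 3-byte char #5 = EA BF B3.
Offset 17: leading byte 0xE3 = 11100011 → 3-byte char #6 = E3 B9 AD.
Leading byte 0xE3 = 11100011 matches 1110xxxx → 3-byte sequence.
Byte 1: 0xE3 = 11100011, payload 0011 (4 bits).
Byte 2: 0xB9 = 10111001 (10xxxxxx ✓), payload 111001.
Byte 3: 0xAD = 10101101 (10xxxxxx ✓), payload 101101.
Concatenate: 0011111001101101 = 0x3E6D (16 bits → U+3E6D).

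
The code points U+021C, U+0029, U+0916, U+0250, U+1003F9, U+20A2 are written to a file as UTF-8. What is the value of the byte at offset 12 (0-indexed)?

0xE2

U+021C → 2-byte form C8 9C at offsets 0–1.
U+0029 → 1-byte form 29 at offsets 2–2.
U+0916 → 3-byte form E0 A4 96 at offsets 3–5.
U+0250 → 2-byte form C9 90 at offsets 6–7.
U+1003F9 → 4-byte form F4 80 8F B9 at offsets 8–11.
U+20A2 → 3-byte form E2 82 A2 at offsets 12–14.
Offset 12 falls in char 6's range; it's byte 1 of E2 82 A2 = 0xE2.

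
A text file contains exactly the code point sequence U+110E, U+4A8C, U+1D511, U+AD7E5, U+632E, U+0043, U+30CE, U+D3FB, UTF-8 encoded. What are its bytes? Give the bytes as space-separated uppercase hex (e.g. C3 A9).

E1 84 8E E4 AA 8C F0 9D 94 91 F2 AD 9F A5 E6 8C AE 43 E3 83 8E ED 8F BB

U+110E: 3-byte form → E1 84 8E.
U+4A8C: 3-byte form → E4 AA 8C.
U+1D511: 4-byte form → F0 9D 94 91.
U+AD7E5: 4-byte form → F2 AD 9F A5.
U+632E: 3-byte form → E6 8C AE.
U+0043: 1-byte form → 43.
U+30CE: 3-byte form → E3 83 8E.
U+D3FB: 3-byte form → ED 8F BB.
Concatenated (24 bytes): E1 84 8E E4 AA 8C F0 9D 94 91 F2 AD 9F A5 E6 8C AE 43 E3 83 8E ED 8F BB.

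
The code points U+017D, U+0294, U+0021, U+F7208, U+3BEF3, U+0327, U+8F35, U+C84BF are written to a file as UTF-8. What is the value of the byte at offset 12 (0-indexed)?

0xB3

U+017D → 2-byte form C5 BD at offsets 0–1.
U+0294 → 2-byte form CA 94 at offsets 2–3.
U+0021 → 1-byte form 21 at offsets 4–4.
U+F7208 → 4-byte form F3 B7 88 88 at offsets 5–8.
U+3BEF3 → 4-byte form F0 BB BB B3 at offsets 9–12.
Offset 12 falls in char 5's range; it's byte 4 of F0 BB BB B3 = 0xB3.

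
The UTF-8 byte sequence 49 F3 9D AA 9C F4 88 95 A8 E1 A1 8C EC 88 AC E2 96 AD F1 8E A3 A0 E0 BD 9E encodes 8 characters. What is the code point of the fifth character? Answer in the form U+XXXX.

Offset 0: leading byte 0x49 = 01001001 → 1-byte char #1 = 49.
Offset 1: leading byte 0xF3 = 11110011 → 4-byte char #2 = F3 9D AA 9C.
Offset 5: leading byte 0xF4 = 11110100 → 4-byte char #3 = F4 88 95 A8.
Offset 9: leading byte 0xE1 = 11100001 → 3-byte char #4 = E1 A1 8C.
Offset 12: leading byte 0xEC = 11101100 → 3-byte char #5 = EC 88 AC.
Leading byte 0xEC = 11101100 matches 1110xxxx → 3-byte sequence.
Byte 1: 0xEC = 11101100, payload 1100 (4 bits).
Byte 2: 0x88 = 10001000 (10xxxxxx ✓), payload 001000.
Byte 3: 0xAC = 10101100 (10xxxxxx ✓), payload 101100.
Concatenate: 1100001000101100 = 0xC22C (16 bits → U+C22C).

U+C22C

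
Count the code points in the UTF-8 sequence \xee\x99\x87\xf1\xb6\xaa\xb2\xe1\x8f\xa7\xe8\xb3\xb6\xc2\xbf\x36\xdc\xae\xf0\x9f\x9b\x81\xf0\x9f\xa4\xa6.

9

Byte at offset 0: 0xEE = 11101110 → 3-byte char (#1). Advance 3.
Byte at offset 3: 0xF1 = 11110001 → 4-byte char (#2). Advance 4.
Byte at offset 7: 0xE1 = 11100001 → 3-byte char (#3). Advance 3.
Byte at offset 10: 0xE8 = 11101000 → 3-byte char (#4). Advance 3.
Byte at offset 13: 0xC2 = 11000010 → 2-byte char (#5). Advance 2.
Byte at offset 15: 0x36 = 00110110 → 1-byte char (#6). Advance 1.
Byte at offset 16: 0xDC = 11011100 → 2-byte char (#7). Advance 2.
Byte at offset 18: 0xF0 = 11110000 → 4-byte char (#8). Advance 4.
Byte at offset 22: 0xF0 = 11110000 → 4-byte char (#9). Advance 4.
Reached end at offset 26 after 9 code points.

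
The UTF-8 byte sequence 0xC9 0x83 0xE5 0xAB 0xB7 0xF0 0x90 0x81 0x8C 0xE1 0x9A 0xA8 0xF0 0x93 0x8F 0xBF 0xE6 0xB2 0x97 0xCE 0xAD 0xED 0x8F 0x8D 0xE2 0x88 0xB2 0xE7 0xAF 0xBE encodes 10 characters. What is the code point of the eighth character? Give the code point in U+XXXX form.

Offset 0: leading byte 0xC9 = 11001001 → 2-byte char #1 = C9 83.
Offset 2: leading byte 0xE5 = 11100101 → 3-byte char #2 = E5 AB B7.
Offset 5: leading byte 0xF0 = 11110000 → 4-byte char #3 = F0 90 81 8C.
Offset 9: leading byte 0xE1 = 11100001 → 3-byte char #4 = E1 9A A8.
Offset 12: leading byte 0xF0 = 11110000 → 4-byte char #5 = F0 93 8F BF.
Offset 16: leading byte 0xE6 = 11100110 → 3-byte char #6 = E6 B2 97.
Offset 19: leading byte 0xCE = 11001110 → 2-byte char #7 = CE AD.
Offset 21: leading byte 0xED = 11101101 → 3-byte char #8 = ED 8F 8D.
Leading byte 0xED = 11101101 matches 1110xxxx → 3-byte sequence.
Byte 1: 0xED = 11101101, payload 1101 (4 bits).
Byte 2: 0x8F = 10001111 (10xxxxxx ✓), payload 001111.
Byte 3: 0x8D = 10001101 (10xxxxxx ✓), payload 001101.
Concatenate: 1101001111001101 = 0xD3CD (16 bits → U+D3CD).

U+D3CD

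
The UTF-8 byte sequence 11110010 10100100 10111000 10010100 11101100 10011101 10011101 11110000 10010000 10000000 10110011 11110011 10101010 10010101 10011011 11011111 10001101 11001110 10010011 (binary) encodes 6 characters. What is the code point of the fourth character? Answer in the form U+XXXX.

Offset 0: leading byte 0xF2 = 11110010 → 4-byte char #1 = F2 A4 B8 94.
Offset 4: leading byte 0xEC = 11101100 → 3-byte char #2 = EC 9D 9D.
Offset 7: leading byte 0xF0 = 11110000 → 4-byte char #3 = F0 90 80 B3.
Offset 11: leading byte 0xF3 = 11110011 → 4-byte char #4 = F3 AA 95 9B.
Leading byte 0xF3 = 11110011 matches 11110xxx → 4-byte sequence.
Byte 1: 0xF3 = 11110011, payload 011 (3 bits).
Byte 2: 0xAA = 10101010 (10xxxxxx ✓), payload 101010.
Byte 3: 0x95 = 10010101 (10xxxxxx ✓), payload 010101.
Byte 4: 0x9B = 10011011 (10xxxxxx ✓), payload 011011.
Concatenate: 011101010010101011011 = 0xEA55B (21 bits → U+EA55B).

U+EA55B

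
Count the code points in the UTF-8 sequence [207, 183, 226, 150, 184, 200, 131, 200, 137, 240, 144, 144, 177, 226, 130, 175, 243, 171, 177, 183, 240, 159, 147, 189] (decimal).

8

Byte at offset 0: 0xCF = 11001111 → 2-byte char (#1). Advance 2.
Byte at offset 2: 0xE2 = 11100010 → 3-byte char (#2). Advance 3.
Byte at offset 5: 0xC8 = 11001000 → 2-byte char (#3). Advance 2.
Byte at offset 7: 0xC8 = 11001000 → 2-byte char (#4). Advance 2.
Byte at offset 9: 0xF0 = 11110000 → 4-byte char (#5). Advance 4.
Byte at offset 13: 0xE2 = 11100010 → 3-byte char (#6). Advance 3.
Byte at offset 16: 0xF3 = 11110011 → 4-byte char (#7). Advance 4.
Byte at offset 20: 0xF0 = 11110000 → 4-byte char (#8). Advance 4.
Reached end at offset 24 after 8 code points.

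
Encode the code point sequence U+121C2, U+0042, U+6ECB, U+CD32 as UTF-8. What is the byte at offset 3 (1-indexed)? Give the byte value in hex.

1-indexed offset 3 is 0-indexed offset 2.
U+121C2 → 4-byte form F0 92 87 82 at offsets 0–3.
Offset 2 falls in char 1's range; it's byte 3 of F0 92 87 82 = 0x87.

0x87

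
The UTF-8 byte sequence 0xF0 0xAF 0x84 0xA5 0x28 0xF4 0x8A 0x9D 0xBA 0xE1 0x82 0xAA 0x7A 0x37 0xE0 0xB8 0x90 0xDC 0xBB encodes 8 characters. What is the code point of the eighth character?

Offset 0: leading byte 0xF0 = 11110000 → 4-byte char #1 = F0 AF 84 A5.
Offset 4: leading byte 0x28 = 00101000 → 1-byte char #2 = 28.
Offset 5: leading byte 0xF4 = 11110100 → 4-byte char #3 = F4 8A 9D BA.
Offset 9: leading byte 0xE1 = 11100001 → 3-byte char #4 = E1 82 AA.
Offset 12: leading byte 0x7A = 01111010 → 1-byte char #5 = 7A.
Offset 13: leading byte 0x37 = 00110111 → 1-byte char #6 = 37.
Offset 14: leading byte 0xE0 = 11100000 → 3-byte char #7 = E0 B8 90.
Offset 17: leading byte 0xDC = 11011100 → 2-byte char #8 = DC BB.
Leading byte 0xDC = 11011100 matches 110xxxxx → 2-byte sequence.
Byte 1: 0xDC = 11011100, payload 11100 (5 bits).
Byte 2: 0xBB = 10111011 (10xxxxxx ✓), payload 111011.
Concatenate: 11100111011 = 0x73B (11 bits → U+073B).

U+073B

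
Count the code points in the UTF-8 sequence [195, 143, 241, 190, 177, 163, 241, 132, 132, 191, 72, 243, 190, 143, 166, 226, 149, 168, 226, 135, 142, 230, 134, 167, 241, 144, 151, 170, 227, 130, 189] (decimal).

10

Byte at offset 0: 0xC3 = 11000011 → 2-byte char (#1). Advance 2.
Byte at offset 2: 0xF1 = 11110001 → 4-byte char (#2). Advance 4.
Byte at offset 6: 0xF1 = 11110001 → 4-byte char (#3). Advance 4.
Byte at offset 10: 0x48 = 01001000 → 1-byte char (#4). Advance 1.
Byte at offset 11: 0xF3 = 11110011 → 4-byte char (#5). Advance 4.
Byte at offset 15: 0xE2 = 11100010 → 3-byte char (#6). Advance 3.
Byte at offset 18: 0xE2 = 11100010 → 3-byte char (#7). Advance 3.
Byte at offset 21: 0xE6 = 11100110 → 3-byte char (#8). Advance 3.
Byte at offset 24: 0xF1 = 11110001 → 4-byte char (#9). Advance 4.
Byte at offset 28: 0xE3 = 11100011 → 3-byte char (#10). Advance 3.
Reached end at offset 31 after 10 code points.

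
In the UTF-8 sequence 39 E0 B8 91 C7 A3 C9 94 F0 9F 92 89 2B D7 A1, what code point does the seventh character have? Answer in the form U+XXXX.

Offset 0: leading byte 0x39 = 00111001 → 1-byte char #1 = 39.
Offset 1: leading byte 0xE0 = 11100000 → 3-byte char #2 = E0 B8 91.
Offset 4: leading byte 0xC7 = 11000111 → 2-byte char #3 = C7 A3.
Offset 6: leading byte 0xC9 = 11001001 → 2-byte char #4 = C9 94.
Offset 8: leading byte 0xF0 = 11110000 → 4-byte char #5 = F0 9F 92 89.
Offset 12: leading byte 0x2B = 00101011 → 1-byte char #6 = 2B.
Offset 13: leading byte 0xD7 = 11010111 → 2-byte char #7 = D7 A1.
Leading byte 0xD7 = 11010111 matches 110xxxxx → 2-byte sequence.
Byte 1: 0xD7 = 11010111, payload 10111 (5 bits).
Byte 2: 0xA1 = 10100001 (10xxxxxx ✓), payload 100001.
Concatenate: 10111100001 = 0x5E1 (11 bits → U+05E1).

U+05E1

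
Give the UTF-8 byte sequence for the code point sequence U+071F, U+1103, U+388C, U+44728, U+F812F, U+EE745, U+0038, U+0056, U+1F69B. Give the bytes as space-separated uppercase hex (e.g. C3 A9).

DC 9F E1 84 83 E3 A2 8C F1 84 9C A8 F3 B8 84 AF F3 AE 9D 85 38 56 F0 9F 9A 9B

U+071F: 2-byte form → DC 9F.
U+1103: 3-byte form → E1 84 83.
U+388C: 3-byte form → E3 A2 8C.
U+44728: 4-byte form → F1 84 9C A8.
U+F812F: 4-byte form → F3 B8 84 AF.
U+EE745: 4-byte form → F3 AE 9D 85.
U+0038: 1-byte form → 38.
U+0056: 1-byte form → 56.
U+1F69B: 4-byte form → F0 9F 9A 9B.
Concatenated (26 bytes): DC 9F E1 84 83 E3 A2 8C F1 84 9C A8 F3 B8 84 AF F3 AE 9D 85 38 56 F0 9F 9A 9B.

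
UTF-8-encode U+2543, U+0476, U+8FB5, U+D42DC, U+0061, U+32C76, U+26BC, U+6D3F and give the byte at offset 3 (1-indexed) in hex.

0x83

1-indexed offset 3 is 0-indexed offset 2.
U+2543 → 3-byte form E2 95 83 at offsets 0–2.
Offset 2 falls in char 1's range; it's byte 3 of E2 95 83 = 0x83.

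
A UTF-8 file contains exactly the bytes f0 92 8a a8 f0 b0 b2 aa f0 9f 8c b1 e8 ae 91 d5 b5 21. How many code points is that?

Byte at offset 0: 0xF0 = 11110000 → 4-byte char (#1). Advance 4.
Byte at offset 4: 0xF0 = 11110000 → 4-byte char (#2). Advance 4.
Byte at offset 8: 0xF0 = 11110000 → 4-byte char (#3). Advance 4.
Byte at offset 12: 0xE8 = 11101000 → 3-byte char (#4). Advance 3.
Byte at offset 15: 0xD5 = 11010101 → 2-byte char (#5). Advance 2.
Byte at offset 17: 0x21 = 00100001 → 1-byte char (#6). Advance 1.
Reached end at offset 18 after 6 code points.

6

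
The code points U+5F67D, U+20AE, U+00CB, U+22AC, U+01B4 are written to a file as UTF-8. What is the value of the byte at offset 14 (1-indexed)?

1-indexed offset 14 is 0-indexed offset 13.
U+5F67D → 4-byte form F1 9F 99 BD at offsets 0–3.
U+20AE → 3-byte form E2 82 AE at offsets 4–6.
U+00CB → 2-byte form C3 8B at offsets 7–8.
U+22AC → 3-byte form E2 8A AC at offsets 9–11.
U+01B4 → 2-byte form C6 B4 at offsets 12–13.
Offset 13 falls in char 5's range; it's byte 2 of C6 B4 = 0xB4.

0xB4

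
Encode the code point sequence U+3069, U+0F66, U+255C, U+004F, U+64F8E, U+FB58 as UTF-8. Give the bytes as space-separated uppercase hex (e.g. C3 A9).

E3 81 A9 E0 BD A6 E2 95 9C 4F F1 A4 BE 8E EF AD 98

U+3069: 3-byte form → E3 81 A9.
U+0F66: 3-byte form → E0 BD A6.
U+255C: 3-byte form → E2 95 9C.
U+004F: 1-byte form → 4F.
U+64F8E: 4-byte form → F1 A4 BE 8E.
U+FB58: 3-byte form → EF AD 98.
Concatenated (17 bytes): E3 81 A9 E0 BD A6 E2 95 9C 4F F1 A4 BE 8E EF AD 98.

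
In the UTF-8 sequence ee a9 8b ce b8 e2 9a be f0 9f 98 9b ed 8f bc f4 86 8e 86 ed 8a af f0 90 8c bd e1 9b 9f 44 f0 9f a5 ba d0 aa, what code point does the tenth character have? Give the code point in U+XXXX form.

U+0044

Offset 0: leading byte 0xEE = 11101110 → 3-byte char #1 = EE A9 8B.
Offset 3: leading byte 0xCE = 11001110 → 2-byte char #2 = CE B8.
Offset 5: leading byte 0xE2 = 11100010 → 3-byte char #3 = E2 9A BE.
Offset 8: leading byte 0xF0 = 11110000 → 4-byte char #4 = F0 9F 98 9B.
Offset 12: leading byte 0xED = 11101101 → 3-byte char #5 = ED 8F BC.
Offset 15: leading byte 0xF4 = 11110100 → 4-byte char #6 = F4 86 8E 86.
Offset 19: leading byte 0xED = 11101101 → 3-byte char #7 = ED 8A AF.
Offset 22: leading byte 0xF0 = 11110000 → 4-byte char #8 = F0 90 8C BD.
Offset 26: leading byte 0xE1 = 11100001 → 3-byte char #9 = E1 9B 9F.
Offset 29: leading byte 0x44 = 01000100 → 1-byte char #10 = 44.
Leading byte 0x44 = 01000100 matches 0xxxxxxx → 1-byte sequence.
Byte 1: 0x44 = 01000100, payload 1000100 (7 bits).
Concatenate: 1000100 = 0x44 (7 bits → U+0044).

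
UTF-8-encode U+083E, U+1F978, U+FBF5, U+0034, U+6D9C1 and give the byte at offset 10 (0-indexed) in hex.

0x34

U+083E → 3-byte form E0 A0 BE at offsets 0–2.
U+1F978 → 4-byte form F0 9F A5 B8 at offsets 3–6.
U+FBF5 → 3-byte form EF AF B5 at offsets 7–9.
U+0034 → 1-byte form 34 at offsets 10–10.
Offset 10 falls in char 4's range; it's byte 1 of 34 = 0x34.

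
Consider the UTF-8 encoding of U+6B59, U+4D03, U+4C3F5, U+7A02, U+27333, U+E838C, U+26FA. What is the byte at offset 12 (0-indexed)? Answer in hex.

U+6B59 → 3-byte form E6 AD 99 at offsets 0–2.
U+4D03 → 3-byte form E4 B4 83 at offsets 3–5.
U+4C3F5 → 4-byte form F1 8C 8F B5 at offsets 6–9.
U+7A02 → 3-byte form E7 A8 82 at offsets 10–12.
Offset 12 falls in char 4's range; it's byte 3 of E7 A8 82 = 0x82.

0x82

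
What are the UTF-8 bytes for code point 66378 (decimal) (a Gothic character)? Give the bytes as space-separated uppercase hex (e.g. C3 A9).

F0 90 8D 8A

U+1034A = 0x1034A = 66378 decimal. In range U+10000–U+10FFFF → 4-byte form: 11110xxx 10xxxxxx 10xxxxxx 10xxxxxx.
Binary (21 bits): 000010000001101001010.
Split 3+6+6+6: 000 | 010000 | 001101 | 001010.
Byte 1: 11110000 = 0xF0.
Byte 2: 10010000 = 0x90.
Byte 3: 10001101 = 0x8D.
Byte 4: 10001010 = 0x8A.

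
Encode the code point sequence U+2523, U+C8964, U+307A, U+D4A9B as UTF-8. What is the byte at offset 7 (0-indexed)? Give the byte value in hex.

U+2523 → 3-byte form E2 94 A3 at offsets 0–2.
U+C8964 → 4-byte form F3 88 A5 A4 at offsets 3–6.
U+307A → 3-byte form E3 81 BA at offsets 7–9.
Offset 7 falls in char 3's range; it's byte 1 of E3 81 BA = 0xE3.

0xE3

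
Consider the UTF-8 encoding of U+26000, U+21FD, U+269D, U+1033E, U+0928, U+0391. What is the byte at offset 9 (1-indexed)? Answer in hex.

1-indexed offset 9 is 0-indexed offset 8.
U+26000 → 4-byte form F0 A6 80 80 at offsets 0–3.
U+21FD → 3-byte form E2 87 BD at offsets 4–6.
U+269D → 3-byte form E2 9A 9D at offsets 7–9.
Offset 8 falls in char 3's range; it's byte 2 of E2 9A 9D = 0x9A.

0x9A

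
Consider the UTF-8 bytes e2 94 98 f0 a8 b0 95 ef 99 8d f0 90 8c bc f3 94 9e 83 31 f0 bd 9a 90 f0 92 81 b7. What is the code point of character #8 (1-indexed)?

U+12077

Offset 0: leading byte 0xE2 = 11100010 → 3-byte char #1 = E2 94 98.
Offset 3: leading byte 0xF0 = 11110000 → 4-byte char #2 = F0 A8 B0 95.
Offset 7: leading byte 0xEF = 11101111 → 3-byte char #3 = EF 99 8D.
Offset 10: leading byte 0xF0 = 11110000 → 4-byte char #4 = F0 90 8C BC.
Offset 14: leading byte 0xF3 = 11110011 → 4-byte char #5 = F3 94 9E 83.
Offset 18: leading byte 0x31 = 00110001 → 1-byte char #6 = 31.
Offset 19: leading byte 0xF0 = 11110000 → 4-byte char #7 = F0 BD 9A 90.
Offset 23: leading byte 0xF0 = 11110000 → 4-byte char #8 = F0 92 81 B7.
Leading byte 0xF0 = 11110000 matches 11110xxx → 4-byte sequence.
Byte 1: 0xF0 = 11110000, payload 000 (3 bits).
Byte 2: 0x92 = 10010010 (10xxxxxx ✓), payload 010010.
Byte 3: 0x81 = 10000001 (10xxxxxx ✓), payload 000001.
Byte 4: 0xB7 = 10110111 (10xxxxxx ✓), payload 110111.
Concatenate: 000010010000001110111 = 0x12077 (21 bits → U+12077).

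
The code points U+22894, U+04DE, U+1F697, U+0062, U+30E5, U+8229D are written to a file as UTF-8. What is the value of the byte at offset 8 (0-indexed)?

0x9A

U+22894 → 4-byte form F0 A2 A2 94 at offsets 0–3.
U+04DE → 2-byte form D3 9E at offsets 4–5.
U+1F697 → 4-byte form F0 9F 9A 97 at offsets 6–9.
Offset 8 falls in char 3's range; it's byte 3 of F0 9F 9A 97 = 0x9A.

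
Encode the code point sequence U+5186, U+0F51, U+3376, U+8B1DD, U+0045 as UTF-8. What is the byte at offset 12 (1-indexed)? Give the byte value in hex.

1-indexed offset 12 is 0-indexed offset 11.
U+5186 → 3-byte form E5 86 86 at offsets 0–2.
U+0F51 → 3-byte form E0 BD 91 at offsets 3–5.
U+3376 → 3-byte form E3 8D B6 at offsets 6–8.
U+8B1DD → 4-byte form F2 8B 87 9D at offsets 9–12.
Offset 11 falls in char 4's range; it's byte 3 of F2 8B 87 9D = 0x87.

0x87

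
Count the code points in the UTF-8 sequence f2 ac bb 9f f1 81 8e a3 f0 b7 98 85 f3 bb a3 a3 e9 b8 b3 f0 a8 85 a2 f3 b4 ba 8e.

Byte at offset 0: 0xF2 = 11110010 → 4-byte char (#1). Advance 4.
Byte at offset 4: 0xF1 = 11110001 → 4-byte char (#2). Advance 4.
Byte at offset 8: 0xF0 = 11110000 → 4-byte char (#3). Advance 4.
Byte at offset 12: 0xF3 = 11110011 → 4-byte char (#4). Advance 4.
Byte at offset 16: 0xE9 = 11101001 → 3-byte char (#5). Advance 3.
Byte at offset 19: 0xF0 = 11110000 → 4-byte char (#6). Advance 4.
Byte at offset 23: 0xF3 = 11110011 → 4-byte char (#7). Advance 4.
Reached end at offset 27 after 7 code points.

7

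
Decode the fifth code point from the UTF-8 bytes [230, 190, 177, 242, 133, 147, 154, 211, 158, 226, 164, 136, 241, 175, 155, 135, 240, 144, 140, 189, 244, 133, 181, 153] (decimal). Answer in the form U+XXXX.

Offset 0: leading byte 0xE6 = 11100110 → 3-byte char #1 = E6 BE B1.
Offset 3: leading byte 0xF2 = 11110010 → 4-byte char #2 = F2 85 93 9A.
Offset 7: leading byte 0xD3 = 11010011 → 2-byte char #3 = D3 9E.
Offset 9: leading byte 0xE2 = 11100010 → 3-byte char #4 = E2 A4 88.
Offset 12: leading byte 0xF1 = 11110001 → 4-byte char #5 = F1 AF 9B 87.
Leading byte 0xF1 = 11110001 matches 11110xxx → 4-byte sequence.
Byte 1: 0xF1 = 11110001, payload 001 (3 bits).
Byte 2: 0xAF = 10101111 (10xxxxxx ✓), payload 101111.
Byte 3: 0x9B = 10011011 (10xxxxxx ✓), payload 011011.
Byte 4: 0x87 = 10000111 (10xxxxxx ✓), payload 000111.
Concatenate: 001101111011011000111 = 0x6F6C7 (21 bits → U+6F6C7).

U+6F6C7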